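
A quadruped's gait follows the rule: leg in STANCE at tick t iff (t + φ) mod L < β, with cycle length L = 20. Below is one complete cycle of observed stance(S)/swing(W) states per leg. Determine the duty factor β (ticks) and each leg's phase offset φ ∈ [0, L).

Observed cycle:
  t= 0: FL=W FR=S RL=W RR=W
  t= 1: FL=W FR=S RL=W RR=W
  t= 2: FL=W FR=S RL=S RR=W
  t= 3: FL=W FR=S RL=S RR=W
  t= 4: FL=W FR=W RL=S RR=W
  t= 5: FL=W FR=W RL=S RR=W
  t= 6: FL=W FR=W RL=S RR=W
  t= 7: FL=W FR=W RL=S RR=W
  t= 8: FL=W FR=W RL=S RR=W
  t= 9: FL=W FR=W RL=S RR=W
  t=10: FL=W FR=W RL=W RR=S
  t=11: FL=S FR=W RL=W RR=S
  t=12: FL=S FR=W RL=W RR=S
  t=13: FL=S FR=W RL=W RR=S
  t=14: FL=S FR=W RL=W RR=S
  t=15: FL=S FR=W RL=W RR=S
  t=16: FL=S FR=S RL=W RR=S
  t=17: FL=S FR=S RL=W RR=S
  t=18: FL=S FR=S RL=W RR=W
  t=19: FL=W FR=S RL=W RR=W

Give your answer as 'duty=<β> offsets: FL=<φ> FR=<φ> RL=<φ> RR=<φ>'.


duty β = stance ticks per leg = 8
FL: stance ticks = 8; W→S at t=11 → φ=9
FR: stance ticks = 8; W→S at t=16 → φ=4
RL: stance ticks = 8; W→S at t=2 → φ=18
RR: stance ticks = 8; W→S at t=10 → φ=10

duty=8 offsets: FL=9 FR=4 RL=18 RR=10


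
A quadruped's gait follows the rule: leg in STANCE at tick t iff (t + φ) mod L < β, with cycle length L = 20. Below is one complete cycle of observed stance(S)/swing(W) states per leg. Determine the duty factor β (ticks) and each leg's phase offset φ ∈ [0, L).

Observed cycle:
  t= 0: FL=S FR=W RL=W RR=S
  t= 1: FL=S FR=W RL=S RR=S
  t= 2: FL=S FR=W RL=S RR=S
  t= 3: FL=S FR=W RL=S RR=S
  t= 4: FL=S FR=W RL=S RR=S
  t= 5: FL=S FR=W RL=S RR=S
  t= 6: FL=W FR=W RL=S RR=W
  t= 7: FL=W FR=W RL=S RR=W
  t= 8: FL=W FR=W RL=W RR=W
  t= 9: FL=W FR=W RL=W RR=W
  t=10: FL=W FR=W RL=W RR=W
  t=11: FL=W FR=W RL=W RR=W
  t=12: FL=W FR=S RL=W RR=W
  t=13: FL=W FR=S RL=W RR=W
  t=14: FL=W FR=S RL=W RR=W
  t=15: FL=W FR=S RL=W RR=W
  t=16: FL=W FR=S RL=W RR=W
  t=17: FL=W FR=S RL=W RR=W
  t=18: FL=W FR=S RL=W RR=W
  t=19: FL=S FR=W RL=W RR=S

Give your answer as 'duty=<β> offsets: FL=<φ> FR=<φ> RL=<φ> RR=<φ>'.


duty=7 offsets: FL=1 FR=8 RL=19 RR=1

duty β = stance ticks per leg = 7
FL: stance ticks = 7; W→S at t=19 → φ=1
FR: stance ticks = 7; W→S at t=12 → φ=8
RL: stance ticks = 7; W→S at t=1 → φ=19
RR: stance ticks = 7; W→S at t=19 → φ=1


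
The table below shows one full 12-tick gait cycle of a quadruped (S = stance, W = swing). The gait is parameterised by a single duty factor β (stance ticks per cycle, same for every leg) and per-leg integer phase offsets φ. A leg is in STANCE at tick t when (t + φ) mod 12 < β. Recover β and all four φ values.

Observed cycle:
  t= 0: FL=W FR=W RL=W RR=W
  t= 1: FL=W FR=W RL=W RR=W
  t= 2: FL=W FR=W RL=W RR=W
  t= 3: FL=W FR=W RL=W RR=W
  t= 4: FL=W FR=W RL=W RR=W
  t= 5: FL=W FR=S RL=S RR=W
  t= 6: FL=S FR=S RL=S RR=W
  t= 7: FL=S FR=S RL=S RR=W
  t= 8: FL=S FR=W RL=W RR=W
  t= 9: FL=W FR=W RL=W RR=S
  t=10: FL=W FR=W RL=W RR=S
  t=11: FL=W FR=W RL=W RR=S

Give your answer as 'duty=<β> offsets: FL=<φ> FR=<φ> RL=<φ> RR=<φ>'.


duty β = stance ticks per leg = 3
FL: stance ticks = 3; W→S at t=6 → φ=6
FR: stance ticks = 3; W→S at t=5 → φ=7
RL: stance ticks = 3; W→S at t=5 → φ=7
RR: stance ticks = 3; W→S at t=9 → φ=3

duty=3 offsets: FL=6 FR=7 RL=7 RR=3


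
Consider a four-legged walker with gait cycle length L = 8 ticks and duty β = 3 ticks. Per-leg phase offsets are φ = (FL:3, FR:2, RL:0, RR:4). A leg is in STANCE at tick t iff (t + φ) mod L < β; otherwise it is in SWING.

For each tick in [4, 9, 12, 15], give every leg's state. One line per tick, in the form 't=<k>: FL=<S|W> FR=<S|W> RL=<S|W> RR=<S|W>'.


t=4: FL=W FR=W RL=W RR=S
t=9: FL=W FR=W RL=S RR=W
t=12: FL=W FR=W RL=W RR=S
t=15: FL=S FR=S RL=W RR=W

t=4: phase=(7,6,4,0) vs β=3 → FL=W FR=W RL=W RR=S
t=9: phase=(4,3,1,5) vs β=3 → FL=W FR=W RL=S RR=W
t=12: phase=(7,6,4,0) vs β=3 → FL=W FR=W RL=W RR=S
t=15: phase=(2,1,7,3) vs β=3 → FL=S FR=S RL=W RR=W


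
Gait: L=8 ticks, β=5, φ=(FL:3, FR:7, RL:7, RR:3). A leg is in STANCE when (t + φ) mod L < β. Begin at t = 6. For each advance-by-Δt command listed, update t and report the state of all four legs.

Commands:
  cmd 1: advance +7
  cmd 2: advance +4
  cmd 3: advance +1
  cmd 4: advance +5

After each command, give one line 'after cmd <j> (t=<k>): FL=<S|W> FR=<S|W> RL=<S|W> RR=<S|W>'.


start t=6: FL=S FR=W RL=W RR=S
cmd 1: advance +7 → t=13, phase=(0,4,4,0) → FL=S FR=S RL=S RR=S
cmd 2: advance +4 → t=17, phase=(4,0,0,4) → FL=S FR=S RL=S RR=S
cmd 3: advance +1 → t=18, phase=(5,1,1,5) → FL=W FR=S RL=S RR=W
cmd 4: advance +5 → t=23, phase=(2,6,6,2) → FL=S FR=W RL=W RR=S

after cmd 1 (t=13): FL=S FR=S RL=S RR=S
after cmd 2 (t=17): FL=S FR=S RL=S RR=S
after cmd 3 (t=18): FL=W FR=S RL=S RR=W
after cmd 4 (t=23): FL=S FR=W RL=W RR=S


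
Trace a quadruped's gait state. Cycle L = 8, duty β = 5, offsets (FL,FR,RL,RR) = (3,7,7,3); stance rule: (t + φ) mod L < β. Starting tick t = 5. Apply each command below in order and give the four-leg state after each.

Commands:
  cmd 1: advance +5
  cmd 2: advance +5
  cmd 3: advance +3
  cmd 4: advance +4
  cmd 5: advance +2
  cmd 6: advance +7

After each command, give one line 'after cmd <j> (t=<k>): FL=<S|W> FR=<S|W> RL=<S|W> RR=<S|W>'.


start t=5: FL=S FR=S RL=S RR=S
cmd 1: advance +5 → t=10, phase=(5,1,1,5) → FL=W FR=S RL=S RR=W
cmd 2: advance +5 → t=15, phase=(2,6,6,2) → FL=S FR=W RL=W RR=S
cmd 3: advance +3 → t=18, phase=(5,1,1,5) → FL=W FR=S RL=S RR=W
cmd 4: advance +4 → t=22, phase=(1,5,5,1) → FL=S FR=W RL=W RR=S
cmd 5: advance +2 → t=24, phase=(3,7,7,3) → FL=S FR=W RL=W RR=S
cmd 6: advance +7 → t=31, phase=(2,6,6,2) → FL=S FR=W RL=W RR=S

after cmd 1 (t=10): FL=W FR=S RL=S RR=W
after cmd 2 (t=15): FL=S FR=W RL=W RR=S
after cmd 3 (t=18): FL=W FR=S RL=S RR=W
after cmd 4 (t=22): FL=S FR=W RL=W RR=S
after cmd 5 (t=24): FL=S FR=W RL=W RR=S
after cmd 6 (t=31): FL=S FR=W RL=W RR=S


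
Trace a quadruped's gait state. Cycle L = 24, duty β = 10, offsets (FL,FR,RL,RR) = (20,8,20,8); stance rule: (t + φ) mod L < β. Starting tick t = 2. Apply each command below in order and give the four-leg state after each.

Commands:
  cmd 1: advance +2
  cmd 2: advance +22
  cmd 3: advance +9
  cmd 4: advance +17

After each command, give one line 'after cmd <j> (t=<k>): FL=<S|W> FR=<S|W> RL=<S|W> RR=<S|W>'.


start t=2: FL=W FR=W RL=W RR=W
cmd 1: advance +2 → t=4, phase=(0,12,0,12) → FL=S FR=W RL=S RR=W
cmd 2: advance +22 → t=26, phase=(22,10,22,10) → FL=W FR=W RL=W RR=W
cmd 3: advance +9 → t=35, phase=(7,19,7,19) → FL=S FR=W RL=S RR=W
cmd 4: advance +17 → t=52, phase=(0,12,0,12) → FL=S FR=W RL=S RR=W

after cmd 1 (t=4): FL=S FR=W RL=S RR=W
after cmd 2 (t=26): FL=W FR=W RL=W RR=W
after cmd 3 (t=35): FL=S FR=W RL=S RR=W
after cmd 4 (t=52): FL=S FR=W RL=S RR=W


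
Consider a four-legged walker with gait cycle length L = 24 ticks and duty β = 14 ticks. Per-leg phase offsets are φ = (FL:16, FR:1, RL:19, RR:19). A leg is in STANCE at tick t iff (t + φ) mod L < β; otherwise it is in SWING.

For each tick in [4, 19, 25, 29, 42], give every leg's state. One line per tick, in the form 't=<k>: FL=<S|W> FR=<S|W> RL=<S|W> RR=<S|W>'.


t=4: FL=W FR=S RL=W RR=W
t=19: FL=S FR=W RL=W RR=W
t=25: FL=W FR=S RL=W RR=W
t=29: FL=W FR=S RL=S RR=S
t=42: FL=S FR=W RL=S RR=S

t=4: phase=(20,5,23,23) vs β=14 → FL=W FR=S RL=W RR=W
t=19: phase=(11,20,14,14) vs β=14 → FL=S FR=W RL=W RR=W
t=25: phase=(17,2,20,20) vs β=14 → FL=W FR=S RL=W RR=W
t=29: phase=(21,6,0,0) vs β=14 → FL=W FR=S RL=S RR=S
t=42: phase=(10,19,13,13) vs β=14 → FL=S FR=W RL=S RR=S


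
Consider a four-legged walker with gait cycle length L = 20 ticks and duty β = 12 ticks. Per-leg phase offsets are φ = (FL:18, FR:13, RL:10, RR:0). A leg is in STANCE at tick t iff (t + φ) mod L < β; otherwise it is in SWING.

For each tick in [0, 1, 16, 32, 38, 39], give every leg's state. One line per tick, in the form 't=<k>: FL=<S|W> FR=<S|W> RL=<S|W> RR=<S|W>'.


t=0: FL=W FR=W RL=S RR=S
t=1: FL=W FR=W RL=S RR=S
t=16: FL=W FR=S RL=S RR=W
t=32: FL=S FR=S RL=S RR=W
t=38: FL=W FR=S RL=S RR=W
t=39: FL=W FR=W RL=S RR=W

t=0: phase=(18,13,10,0) vs β=12 → FL=W FR=W RL=S RR=S
t=1: phase=(19,14,11,1) vs β=12 → FL=W FR=W RL=S RR=S
t=16: phase=(14,9,6,16) vs β=12 → FL=W FR=S RL=S RR=W
t=32: phase=(10,5,2,12) vs β=12 → FL=S FR=S RL=S RR=W
t=38: phase=(16,11,8,18) vs β=12 → FL=W FR=S RL=S RR=W
t=39: phase=(17,12,9,19) vs β=12 → FL=W FR=W RL=S RR=W


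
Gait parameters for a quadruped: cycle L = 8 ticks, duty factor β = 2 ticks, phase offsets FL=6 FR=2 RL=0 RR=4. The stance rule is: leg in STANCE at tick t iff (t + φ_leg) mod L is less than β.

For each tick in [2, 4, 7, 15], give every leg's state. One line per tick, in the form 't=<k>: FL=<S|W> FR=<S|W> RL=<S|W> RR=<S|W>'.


t=2: FL=S FR=W RL=W RR=W
t=4: FL=W FR=W RL=W RR=S
t=7: FL=W FR=S RL=W RR=W
t=15: FL=W FR=S RL=W RR=W

t=2: phase=(0,4,2,6) vs β=2 → FL=S FR=W RL=W RR=W
t=4: phase=(2,6,4,0) vs β=2 → FL=W FR=W RL=W RR=S
t=7: phase=(5,1,7,3) vs β=2 → FL=W FR=S RL=W RR=W
t=15: phase=(5,1,7,3) vs β=2 → FL=W FR=S RL=W RR=W


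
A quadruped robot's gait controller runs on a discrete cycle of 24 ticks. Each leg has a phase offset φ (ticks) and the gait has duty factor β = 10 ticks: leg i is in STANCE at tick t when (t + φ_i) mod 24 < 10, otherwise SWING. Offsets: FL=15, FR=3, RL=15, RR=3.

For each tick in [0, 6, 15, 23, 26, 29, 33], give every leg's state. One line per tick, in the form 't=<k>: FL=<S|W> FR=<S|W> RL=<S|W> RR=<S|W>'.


t=0: FL=W FR=S RL=W RR=S
t=6: FL=W FR=S RL=W RR=S
t=15: FL=S FR=W RL=S RR=W
t=23: FL=W FR=S RL=W RR=S
t=26: FL=W FR=S RL=W RR=S
t=29: FL=W FR=S RL=W RR=S
t=33: FL=S FR=W RL=S RR=W

t=0: phase=(15,3,15,3) vs β=10 → FL=W FR=S RL=W RR=S
t=6: phase=(21,9,21,9) vs β=10 → FL=W FR=S RL=W RR=S
t=15: phase=(6,18,6,18) vs β=10 → FL=S FR=W RL=S RR=W
t=23: phase=(14,2,14,2) vs β=10 → FL=W FR=S RL=W RR=S
t=26: phase=(17,5,17,5) vs β=10 → FL=W FR=S RL=W RR=S
t=29: phase=(20,8,20,8) vs β=10 → FL=W FR=S RL=W RR=S
t=33: phase=(0,12,0,12) vs β=10 → FL=S FR=W RL=S RR=W


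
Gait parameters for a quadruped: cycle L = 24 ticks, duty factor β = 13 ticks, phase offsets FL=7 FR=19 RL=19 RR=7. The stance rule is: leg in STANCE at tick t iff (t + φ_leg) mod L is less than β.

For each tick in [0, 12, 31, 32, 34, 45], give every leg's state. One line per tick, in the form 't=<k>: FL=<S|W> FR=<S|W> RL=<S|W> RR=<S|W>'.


t=0: FL=S FR=W RL=W RR=S
t=12: FL=W FR=S RL=S RR=W
t=31: FL=W FR=S RL=S RR=W
t=32: FL=W FR=S RL=S RR=W
t=34: FL=W FR=S RL=S RR=W
t=45: FL=S FR=W RL=W RR=S

t=0: phase=(7,19,19,7) vs β=13 → FL=S FR=W RL=W RR=S
t=12: phase=(19,7,7,19) vs β=13 → FL=W FR=S RL=S RR=W
t=31: phase=(14,2,2,14) vs β=13 → FL=W FR=S RL=S RR=W
t=32: phase=(15,3,3,15) vs β=13 → FL=W FR=S RL=S RR=W
t=34: phase=(17,5,5,17) vs β=13 → FL=W FR=S RL=S RR=W
t=45: phase=(4,16,16,4) vs β=13 → FL=S FR=W RL=W RR=S


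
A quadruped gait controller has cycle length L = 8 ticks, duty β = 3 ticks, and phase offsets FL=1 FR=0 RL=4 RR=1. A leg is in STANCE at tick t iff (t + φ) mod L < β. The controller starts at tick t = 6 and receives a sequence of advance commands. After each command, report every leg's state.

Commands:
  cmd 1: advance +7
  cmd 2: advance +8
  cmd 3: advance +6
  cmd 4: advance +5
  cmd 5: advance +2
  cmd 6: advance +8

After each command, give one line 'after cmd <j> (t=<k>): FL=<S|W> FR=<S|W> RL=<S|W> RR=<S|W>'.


start t=6: FL=W FR=W RL=S RR=W
cmd 1: advance +7 → t=13, phase=(6,5,1,6) → FL=W FR=W RL=S RR=W
cmd 2: advance +8 → t=21, phase=(6,5,1,6) → FL=W FR=W RL=S RR=W
cmd 3: advance +6 → t=27, phase=(4,3,7,4) → FL=W FR=W RL=W RR=W
cmd 4: advance +5 → t=32, phase=(1,0,4,1) → FL=S FR=S RL=W RR=S
cmd 5: advance +2 → t=34, phase=(3,2,6,3) → FL=W FR=S RL=W RR=W
cmd 6: advance +8 → t=42, phase=(3,2,6,3) → FL=W FR=S RL=W RR=W

after cmd 1 (t=13): FL=W FR=W RL=S RR=W
after cmd 2 (t=21): FL=W FR=W RL=S RR=W
after cmd 3 (t=27): FL=W FR=W RL=W RR=W
after cmd 4 (t=32): FL=S FR=S RL=W RR=S
after cmd 5 (t=34): FL=W FR=S RL=W RR=W
after cmd 6 (t=42): FL=W FR=S RL=W RR=W


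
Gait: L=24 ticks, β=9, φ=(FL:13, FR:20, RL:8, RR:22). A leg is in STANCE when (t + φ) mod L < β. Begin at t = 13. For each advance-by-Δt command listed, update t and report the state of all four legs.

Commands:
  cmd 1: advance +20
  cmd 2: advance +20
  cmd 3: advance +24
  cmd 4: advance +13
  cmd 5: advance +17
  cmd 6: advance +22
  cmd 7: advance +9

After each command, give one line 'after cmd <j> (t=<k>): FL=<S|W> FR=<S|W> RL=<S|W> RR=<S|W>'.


start t=13: FL=S FR=W RL=W RR=W
cmd 1: advance +20 → t=33, phase=(22,5,17,7) → FL=W FR=S RL=W RR=S
cmd 2: advance +20 → t=53, phase=(18,1,13,3) → FL=W FR=S RL=W RR=S
cmd 3: advance +24 → t=77, phase=(18,1,13,3) → FL=W FR=S RL=W RR=S
cmd 4: advance +13 → t=90, phase=(7,14,2,16) → FL=S FR=W RL=S RR=W
cmd 5: advance +17 → t=107, phase=(0,7,19,9) → FL=S FR=S RL=W RR=W
cmd 6: advance +22 → t=129, phase=(22,5,17,7) → FL=W FR=S RL=W RR=S
cmd 7: advance +9 → t=138, phase=(7,14,2,16) → FL=S FR=W RL=S RR=W

after cmd 1 (t=33): FL=W FR=S RL=W RR=S
after cmd 2 (t=53): FL=W FR=S RL=W RR=S
after cmd 3 (t=77): FL=W FR=S RL=W RR=S
after cmd 4 (t=90): FL=S FR=W RL=S RR=W
after cmd 5 (t=107): FL=S FR=S RL=W RR=W
after cmd 6 (t=129): FL=W FR=S RL=W RR=S
after cmd 7 (t=138): FL=S FR=W RL=S RR=W


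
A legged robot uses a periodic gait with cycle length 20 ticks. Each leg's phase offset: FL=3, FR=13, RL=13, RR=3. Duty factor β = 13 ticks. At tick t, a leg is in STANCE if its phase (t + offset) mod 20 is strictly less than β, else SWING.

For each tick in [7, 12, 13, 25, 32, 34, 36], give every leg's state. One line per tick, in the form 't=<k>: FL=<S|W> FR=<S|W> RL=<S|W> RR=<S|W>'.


t=7: phase=(10,0,0,10) vs β=13 → FL=S FR=S RL=S RR=S
t=12: phase=(15,5,5,15) vs β=13 → FL=W FR=S RL=S RR=W
t=13: phase=(16,6,6,16) vs β=13 → FL=W FR=S RL=S RR=W
t=25: phase=(8,18,18,8) vs β=13 → FL=S FR=W RL=W RR=S
t=32: phase=(15,5,5,15) vs β=13 → FL=W FR=S RL=S RR=W
t=34: phase=(17,7,7,17) vs β=13 → FL=W FR=S RL=S RR=W
t=36: phase=(19,9,9,19) vs β=13 → FL=W FR=S RL=S RR=W

t=7: FL=S FR=S RL=S RR=S
t=12: FL=W FR=S RL=S RR=W
t=13: FL=W FR=S RL=S RR=W
t=25: FL=S FR=W RL=W RR=S
t=32: FL=W FR=S RL=S RR=W
t=34: FL=W FR=S RL=S RR=W
t=36: FL=W FR=S RL=S RR=W


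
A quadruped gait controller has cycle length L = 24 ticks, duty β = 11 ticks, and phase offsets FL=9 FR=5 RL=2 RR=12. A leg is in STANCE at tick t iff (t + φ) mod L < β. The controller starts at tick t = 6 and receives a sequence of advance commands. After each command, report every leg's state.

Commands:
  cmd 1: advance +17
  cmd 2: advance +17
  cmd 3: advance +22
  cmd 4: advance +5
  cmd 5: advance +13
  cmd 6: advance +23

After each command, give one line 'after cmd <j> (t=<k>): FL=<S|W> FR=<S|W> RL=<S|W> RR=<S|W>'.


after cmd 1 (t=23): FL=S FR=S RL=S RR=W
after cmd 2 (t=40): FL=S FR=W RL=W RR=S
after cmd 3 (t=62): FL=W FR=W RL=W RR=S
after cmd 4 (t=67): FL=S FR=S RL=W RR=S
after cmd 5 (t=80): FL=W FR=W RL=S RR=W
after cmd 6 (t=103): FL=W FR=W RL=S RR=W

start t=6: FL=W FR=W RL=S RR=W
cmd 1: advance +17 → t=23, phase=(8,4,1,11) → FL=S FR=S RL=S RR=W
cmd 2: advance +17 → t=40, phase=(1,21,18,4) → FL=S FR=W RL=W RR=S
cmd 3: advance +22 → t=62, phase=(23,19,16,2) → FL=W FR=W RL=W RR=S
cmd 4: advance +5 → t=67, phase=(4,0,21,7) → FL=S FR=S RL=W RR=S
cmd 5: advance +13 → t=80, phase=(17,13,10,20) → FL=W FR=W RL=S RR=W
cmd 6: advance +23 → t=103, phase=(16,12,9,19) → FL=W FR=W RL=S RR=W


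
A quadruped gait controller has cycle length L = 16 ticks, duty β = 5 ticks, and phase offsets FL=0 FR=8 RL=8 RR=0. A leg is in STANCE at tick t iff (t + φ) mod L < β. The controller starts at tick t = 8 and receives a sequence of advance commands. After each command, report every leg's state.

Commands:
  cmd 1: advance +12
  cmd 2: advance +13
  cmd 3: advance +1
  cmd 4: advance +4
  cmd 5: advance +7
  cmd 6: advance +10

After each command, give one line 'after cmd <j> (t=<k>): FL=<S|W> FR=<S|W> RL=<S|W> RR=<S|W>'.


after cmd 1 (t=20): FL=S FR=W RL=W RR=S
after cmd 2 (t=33): FL=S FR=W RL=W RR=S
after cmd 3 (t=34): FL=S FR=W RL=W RR=S
after cmd 4 (t=38): FL=W FR=W RL=W RR=W
after cmd 5 (t=45): FL=W FR=W RL=W RR=W
after cmd 6 (t=55): FL=W FR=W RL=W RR=W

start t=8: FL=W FR=S RL=S RR=W
cmd 1: advance +12 → t=20, phase=(4,12,12,4) → FL=S FR=W RL=W RR=S
cmd 2: advance +13 → t=33, phase=(1,9,9,1) → FL=S FR=W RL=W RR=S
cmd 3: advance +1 → t=34, phase=(2,10,10,2) → FL=S FR=W RL=W RR=S
cmd 4: advance +4 → t=38, phase=(6,14,14,6) → FL=W FR=W RL=W RR=W
cmd 5: advance +7 → t=45, phase=(13,5,5,13) → FL=W FR=W RL=W RR=W
cmd 6: advance +10 → t=55, phase=(7,15,15,7) → FL=W FR=W RL=W RR=W


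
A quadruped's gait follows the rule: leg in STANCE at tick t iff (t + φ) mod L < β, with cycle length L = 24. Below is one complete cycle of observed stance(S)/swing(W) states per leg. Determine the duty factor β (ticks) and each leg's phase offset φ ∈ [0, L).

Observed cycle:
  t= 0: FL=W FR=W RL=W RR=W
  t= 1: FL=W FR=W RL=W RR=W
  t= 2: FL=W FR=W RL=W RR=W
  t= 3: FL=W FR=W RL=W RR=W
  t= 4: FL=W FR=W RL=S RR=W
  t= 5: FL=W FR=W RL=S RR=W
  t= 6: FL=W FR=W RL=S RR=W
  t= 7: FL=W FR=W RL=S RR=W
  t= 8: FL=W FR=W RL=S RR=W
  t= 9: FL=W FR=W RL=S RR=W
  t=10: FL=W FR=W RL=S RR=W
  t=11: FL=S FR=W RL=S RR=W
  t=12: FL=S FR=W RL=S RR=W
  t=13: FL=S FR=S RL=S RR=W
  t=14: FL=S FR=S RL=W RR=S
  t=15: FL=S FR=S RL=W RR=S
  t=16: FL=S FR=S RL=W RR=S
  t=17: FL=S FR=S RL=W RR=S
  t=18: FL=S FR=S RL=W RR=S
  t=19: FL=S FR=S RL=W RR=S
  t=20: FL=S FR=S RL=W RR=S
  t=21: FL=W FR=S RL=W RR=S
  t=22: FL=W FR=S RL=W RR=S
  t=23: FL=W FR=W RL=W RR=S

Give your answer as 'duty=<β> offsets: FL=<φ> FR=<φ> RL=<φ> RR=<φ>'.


duty β = stance ticks per leg = 10
FL: stance ticks = 10; W→S at t=11 → φ=13
FR: stance ticks = 10; W→S at t=13 → φ=11
RL: stance ticks = 10; W→S at t=4 → φ=20
RR: stance ticks = 10; W→S at t=14 → φ=10

duty=10 offsets: FL=13 FR=11 RL=20 RR=10


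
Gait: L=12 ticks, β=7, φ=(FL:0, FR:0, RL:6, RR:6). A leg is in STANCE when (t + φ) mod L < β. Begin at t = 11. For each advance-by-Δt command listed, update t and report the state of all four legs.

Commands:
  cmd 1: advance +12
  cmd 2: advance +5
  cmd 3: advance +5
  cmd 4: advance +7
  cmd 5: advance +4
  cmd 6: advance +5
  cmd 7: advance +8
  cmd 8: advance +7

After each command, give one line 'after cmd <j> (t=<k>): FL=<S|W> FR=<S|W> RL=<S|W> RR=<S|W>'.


start t=11: FL=W FR=W RL=S RR=S
cmd 1: advance +12 → t=23, phase=(11,11,5,5) → FL=W FR=W RL=S RR=S
cmd 2: advance +5 → t=28, phase=(4,4,10,10) → FL=S FR=S RL=W RR=W
cmd 3: advance +5 → t=33, phase=(9,9,3,3) → FL=W FR=W RL=S RR=S
cmd 4: advance +7 → t=40, phase=(4,4,10,10) → FL=S FR=S RL=W RR=W
cmd 5: advance +4 → t=44, phase=(8,8,2,2) → FL=W FR=W RL=S RR=S
cmd 6: advance +5 → t=49, phase=(1,1,7,7) → FL=S FR=S RL=W RR=W
cmd 7: advance +8 → t=57, phase=(9,9,3,3) → FL=W FR=W RL=S RR=S
cmd 8: advance +7 → t=64, phase=(4,4,10,10) → FL=S FR=S RL=W RR=W

after cmd 1 (t=23): FL=W FR=W RL=S RR=S
after cmd 2 (t=28): FL=S FR=S RL=W RR=W
after cmd 3 (t=33): FL=W FR=W RL=S RR=S
after cmd 4 (t=40): FL=S FR=S RL=W RR=W
after cmd 5 (t=44): FL=W FR=W RL=S RR=S
after cmd 6 (t=49): FL=S FR=S RL=W RR=W
after cmd 7 (t=57): FL=W FR=W RL=S RR=S
after cmd 8 (t=64): FL=S FR=S RL=W RR=W


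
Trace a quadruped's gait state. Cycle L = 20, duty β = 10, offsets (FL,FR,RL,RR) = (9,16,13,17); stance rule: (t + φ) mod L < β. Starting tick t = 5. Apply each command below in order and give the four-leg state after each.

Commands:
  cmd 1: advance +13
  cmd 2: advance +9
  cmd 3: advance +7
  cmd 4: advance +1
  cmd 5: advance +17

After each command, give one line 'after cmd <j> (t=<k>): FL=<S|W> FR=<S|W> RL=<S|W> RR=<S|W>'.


after cmd 1 (t=18): FL=S FR=W RL=W RR=W
after cmd 2 (t=27): FL=W FR=S RL=S RR=S
after cmd 3 (t=34): FL=S FR=W RL=S RR=W
after cmd 4 (t=35): FL=S FR=W RL=S RR=W
after cmd 5 (t=52): FL=S FR=S RL=S RR=S

start t=5: FL=W FR=S RL=W RR=S
cmd 1: advance +13 → t=18, phase=(7,14,11,15) → FL=S FR=W RL=W RR=W
cmd 2: advance +9 → t=27, phase=(16,3,0,4) → FL=W FR=S RL=S RR=S
cmd 3: advance +7 → t=34, phase=(3,10,7,11) → FL=S FR=W RL=S RR=W
cmd 4: advance +1 → t=35, phase=(4,11,8,12) → FL=S FR=W RL=S RR=W
cmd 5: advance +17 → t=52, phase=(1,8,5,9) → FL=S FR=S RL=S RR=S


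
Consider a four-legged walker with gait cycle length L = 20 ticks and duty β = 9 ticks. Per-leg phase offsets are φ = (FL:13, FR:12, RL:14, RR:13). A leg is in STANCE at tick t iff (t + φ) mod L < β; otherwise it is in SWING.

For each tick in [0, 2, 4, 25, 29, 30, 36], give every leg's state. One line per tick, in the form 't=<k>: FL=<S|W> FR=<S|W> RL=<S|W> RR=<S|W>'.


t=0: FL=W FR=W RL=W RR=W
t=2: FL=W FR=W RL=W RR=W
t=4: FL=W FR=W RL=W RR=W
t=25: FL=W FR=W RL=W RR=W
t=29: FL=S FR=S RL=S RR=S
t=30: FL=S FR=S RL=S RR=S
t=36: FL=W FR=S RL=W RR=W

t=0: phase=(13,12,14,13) vs β=9 → FL=W FR=W RL=W RR=W
t=2: phase=(15,14,16,15) vs β=9 → FL=W FR=W RL=W RR=W
t=4: phase=(17,16,18,17) vs β=9 → FL=W FR=W RL=W RR=W
t=25: phase=(18,17,19,18) vs β=9 → FL=W FR=W RL=W RR=W
t=29: phase=(2,1,3,2) vs β=9 → FL=S FR=S RL=S RR=S
t=30: phase=(3,2,4,3) vs β=9 → FL=S FR=S RL=S RR=S
t=36: phase=(9,8,10,9) vs β=9 → FL=W FR=S RL=W RR=W


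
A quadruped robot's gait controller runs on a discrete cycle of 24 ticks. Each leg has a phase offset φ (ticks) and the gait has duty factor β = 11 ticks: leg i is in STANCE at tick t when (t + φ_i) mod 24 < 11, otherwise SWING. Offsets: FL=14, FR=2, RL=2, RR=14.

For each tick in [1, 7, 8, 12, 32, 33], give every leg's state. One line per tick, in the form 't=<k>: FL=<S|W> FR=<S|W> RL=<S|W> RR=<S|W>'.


t=1: FL=W FR=S RL=S RR=W
t=7: FL=W FR=S RL=S RR=W
t=8: FL=W FR=S RL=S RR=W
t=12: FL=S FR=W RL=W RR=S
t=32: FL=W FR=S RL=S RR=W
t=33: FL=W FR=W RL=W RR=W

t=1: phase=(15,3,3,15) vs β=11 → FL=W FR=S RL=S RR=W
t=7: phase=(21,9,9,21) vs β=11 → FL=W FR=S RL=S RR=W
t=8: phase=(22,10,10,22) vs β=11 → FL=W FR=S RL=S RR=W
t=12: phase=(2,14,14,2) vs β=11 → FL=S FR=W RL=W RR=S
t=32: phase=(22,10,10,22) vs β=11 → FL=W FR=S RL=S RR=W
t=33: phase=(23,11,11,23) vs β=11 → FL=W FR=W RL=W RR=W


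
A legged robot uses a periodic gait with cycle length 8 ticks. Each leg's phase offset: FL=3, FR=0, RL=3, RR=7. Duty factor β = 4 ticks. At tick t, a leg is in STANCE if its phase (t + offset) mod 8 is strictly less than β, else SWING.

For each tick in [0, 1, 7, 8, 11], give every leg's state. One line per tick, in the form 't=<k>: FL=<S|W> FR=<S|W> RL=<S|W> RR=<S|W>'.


t=0: FL=S FR=S RL=S RR=W
t=1: FL=W FR=S RL=W RR=S
t=7: FL=S FR=W RL=S RR=W
t=8: FL=S FR=S RL=S RR=W
t=11: FL=W FR=S RL=W RR=S

t=0: phase=(3,0,3,7) vs β=4 → FL=S FR=S RL=S RR=W
t=1: phase=(4,1,4,0) vs β=4 → FL=W FR=S RL=W RR=S
t=7: phase=(2,7,2,6) vs β=4 → FL=S FR=W RL=S RR=W
t=8: phase=(3,0,3,7) vs β=4 → FL=S FR=S RL=S RR=W
t=11: phase=(6,3,6,2) vs β=4 → FL=W FR=S RL=W RR=S


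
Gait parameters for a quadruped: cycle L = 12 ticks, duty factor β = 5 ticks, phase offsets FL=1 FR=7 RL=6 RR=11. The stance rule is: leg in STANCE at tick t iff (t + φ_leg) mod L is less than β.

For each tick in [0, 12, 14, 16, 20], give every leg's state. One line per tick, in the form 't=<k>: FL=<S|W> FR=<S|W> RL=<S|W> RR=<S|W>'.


t=0: phase=(1,7,6,11) vs β=5 → FL=S FR=W RL=W RR=W
t=12: phase=(1,7,6,11) vs β=5 → FL=S FR=W RL=W RR=W
t=14: phase=(3,9,8,1) vs β=5 → FL=S FR=W RL=W RR=S
t=16: phase=(5,11,10,3) vs β=5 → FL=W FR=W RL=W RR=S
t=20: phase=(9,3,2,7) vs β=5 → FL=W FR=S RL=S RR=W

t=0: FL=S FR=W RL=W RR=W
t=12: FL=S FR=W RL=W RR=W
t=14: FL=S FR=W RL=W RR=S
t=16: FL=W FR=W RL=W RR=S
t=20: FL=W FR=S RL=S RR=W


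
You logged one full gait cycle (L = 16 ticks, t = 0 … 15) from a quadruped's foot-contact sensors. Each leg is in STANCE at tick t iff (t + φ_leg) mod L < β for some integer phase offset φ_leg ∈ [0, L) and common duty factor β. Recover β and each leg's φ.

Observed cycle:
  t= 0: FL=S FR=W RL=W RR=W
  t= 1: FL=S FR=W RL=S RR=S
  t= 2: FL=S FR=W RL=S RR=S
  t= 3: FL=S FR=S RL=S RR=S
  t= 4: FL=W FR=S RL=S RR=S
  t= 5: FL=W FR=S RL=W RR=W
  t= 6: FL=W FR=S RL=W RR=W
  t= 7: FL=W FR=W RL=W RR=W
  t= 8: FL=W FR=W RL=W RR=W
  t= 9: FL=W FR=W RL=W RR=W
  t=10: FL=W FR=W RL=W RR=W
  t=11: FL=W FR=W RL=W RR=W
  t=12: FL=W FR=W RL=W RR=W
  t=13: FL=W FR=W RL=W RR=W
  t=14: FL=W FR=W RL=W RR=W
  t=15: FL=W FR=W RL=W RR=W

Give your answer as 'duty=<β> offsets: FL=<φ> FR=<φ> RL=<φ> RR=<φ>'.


duty=4 offsets: FL=0 FR=13 RL=15 RR=15

duty β = stance ticks per leg = 4
FL: stance ticks = 4; W→S at t=0 → φ=0
FR: stance ticks = 4; W→S at t=3 → φ=13
RL: stance ticks = 4; W→S at t=1 → φ=15
RR: stance ticks = 4; W→S at t=1 → φ=15


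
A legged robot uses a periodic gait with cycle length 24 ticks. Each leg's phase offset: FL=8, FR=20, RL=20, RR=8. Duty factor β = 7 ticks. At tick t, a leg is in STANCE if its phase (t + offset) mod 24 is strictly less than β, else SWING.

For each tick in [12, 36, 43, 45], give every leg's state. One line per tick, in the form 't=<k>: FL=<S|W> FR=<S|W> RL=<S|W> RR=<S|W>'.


t=12: phase=(20,8,8,20) vs β=7 → FL=W FR=W RL=W RR=W
t=36: phase=(20,8,8,20) vs β=7 → FL=W FR=W RL=W RR=W
t=43: phase=(3,15,15,3) vs β=7 → FL=S FR=W RL=W RR=S
t=45: phase=(5,17,17,5) vs β=7 → FL=S FR=W RL=W RR=S

t=12: FL=W FR=W RL=W RR=W
t=36: FL=W FR=W RL=W RR=W
t=43: FL=S FR=W RL=W RR=S
t=45: FL=S FR=W RL=W RR=S


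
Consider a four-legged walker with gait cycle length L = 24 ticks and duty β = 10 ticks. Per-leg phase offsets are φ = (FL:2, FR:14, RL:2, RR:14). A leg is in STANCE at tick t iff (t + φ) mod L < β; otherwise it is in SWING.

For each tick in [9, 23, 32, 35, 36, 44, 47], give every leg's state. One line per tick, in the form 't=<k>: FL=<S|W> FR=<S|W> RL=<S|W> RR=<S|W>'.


t=9: phase=(11,23,11,23) vs β=10 → FL=W FR=W RL=W RR=W
t=23: phase=(1,13,1,13) vs β=10 → FL=S FR=W RL=S RR=W
t=32: phase=(10,22,10,22) vs β=10 → FL=W FR=W RL=W RR=W
t=35: phase=(13,1,13,1) vs β=10 → FL=W FR=S RL=W RR=S
t=36: phase=(14,2,14,2) vs β=10 → FL=W FR=S RL=W RR=S
t=44: phase=(22,10,22,10) vs β=10 → FL=W FR=W RL=W RR=W
t=47: phase=(1,13,1,13) vs β=10 → FL=S FR=W RL=S RR=W

t=9: FL=W FR=W RL=W RR=W
t=23: FL=S FR=W RL=S RR=W
t=32: FL=W FR=W RL=W RR=W
t=35: FL=W FR=S RL=W RR=S
t=36: FL=W FR=S RL=W RR=S
t=44: FL=W FR=W RL=W RR=W
t=47: FL=S FR=W RL=S RR=W


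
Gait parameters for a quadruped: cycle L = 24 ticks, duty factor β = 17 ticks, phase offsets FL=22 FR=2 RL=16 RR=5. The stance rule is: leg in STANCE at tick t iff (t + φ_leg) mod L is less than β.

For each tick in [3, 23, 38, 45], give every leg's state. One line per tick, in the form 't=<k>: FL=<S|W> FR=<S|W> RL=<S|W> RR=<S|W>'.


t=3: FL=S FR=S RL=W RR=S
t=23: FL=W FR=S RL=S RR=S
t=38: FL=S FR=S RL=S RR=W
t=45: FL=W FR=W RL=S RR=S

t=3: phase=(1,5,19,8) vs β=17 → FL=S FR=S RL=W RR=S
t=23: phase=(21,1,15,4) vs β=17 → FL=W FR=S RL=S RR=S
t=38: phase=(12,16,6,19) vs β=17 → FL=S FR=S RL=S RR=W
t=45: phase=(19,23,13,2) vs β=17 → FL=W FR=W RL=S RR=S


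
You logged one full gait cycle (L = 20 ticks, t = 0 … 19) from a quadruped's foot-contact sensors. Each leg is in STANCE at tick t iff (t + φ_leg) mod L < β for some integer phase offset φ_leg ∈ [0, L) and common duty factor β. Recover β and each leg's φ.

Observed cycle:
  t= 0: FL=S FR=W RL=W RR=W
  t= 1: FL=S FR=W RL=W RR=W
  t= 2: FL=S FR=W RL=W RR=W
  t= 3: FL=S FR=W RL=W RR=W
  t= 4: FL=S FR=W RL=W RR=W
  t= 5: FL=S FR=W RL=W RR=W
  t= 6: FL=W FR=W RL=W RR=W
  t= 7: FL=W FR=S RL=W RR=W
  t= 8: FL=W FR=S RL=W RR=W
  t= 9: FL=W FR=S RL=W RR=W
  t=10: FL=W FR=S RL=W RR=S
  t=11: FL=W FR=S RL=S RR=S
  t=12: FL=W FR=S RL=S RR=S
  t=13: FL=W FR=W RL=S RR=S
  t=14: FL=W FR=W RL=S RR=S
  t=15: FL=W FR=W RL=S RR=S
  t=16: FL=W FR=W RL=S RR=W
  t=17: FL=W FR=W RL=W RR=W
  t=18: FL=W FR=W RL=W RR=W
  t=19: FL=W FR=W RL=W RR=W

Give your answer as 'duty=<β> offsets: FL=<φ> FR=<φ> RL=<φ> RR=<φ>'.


duty β = stance ticks per leg = 6
FL: stance ticks = 6; W→S at t=0 → φ=0
FR: stance ticks = 6; W→S at t=7 → φ=13
RL: stance ticks = 6; W→S at t=11 → φ=9
RR: stance ticks = 6; W→S at t=10 → φ=10

duty=6 offsets: FL=0 FR=13 RL=9 RR=10


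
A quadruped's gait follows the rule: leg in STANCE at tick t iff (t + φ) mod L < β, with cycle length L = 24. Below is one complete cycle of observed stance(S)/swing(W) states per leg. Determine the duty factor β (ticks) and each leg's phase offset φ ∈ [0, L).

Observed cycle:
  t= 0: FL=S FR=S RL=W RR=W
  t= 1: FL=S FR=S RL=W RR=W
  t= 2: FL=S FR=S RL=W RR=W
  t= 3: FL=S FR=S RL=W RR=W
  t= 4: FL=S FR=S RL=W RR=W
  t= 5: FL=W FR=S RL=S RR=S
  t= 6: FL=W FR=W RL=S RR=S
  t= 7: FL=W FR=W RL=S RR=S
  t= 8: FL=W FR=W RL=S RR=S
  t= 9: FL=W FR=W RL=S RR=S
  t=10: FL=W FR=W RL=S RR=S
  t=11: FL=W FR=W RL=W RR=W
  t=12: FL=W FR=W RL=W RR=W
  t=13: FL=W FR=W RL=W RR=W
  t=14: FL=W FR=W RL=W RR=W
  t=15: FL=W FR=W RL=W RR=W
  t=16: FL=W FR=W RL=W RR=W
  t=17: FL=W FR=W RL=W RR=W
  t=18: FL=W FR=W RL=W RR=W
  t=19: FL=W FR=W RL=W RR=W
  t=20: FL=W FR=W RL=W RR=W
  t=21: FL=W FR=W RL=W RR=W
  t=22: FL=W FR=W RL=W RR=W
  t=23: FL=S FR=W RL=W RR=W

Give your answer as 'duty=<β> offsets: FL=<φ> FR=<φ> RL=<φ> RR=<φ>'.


duty=6 offsets: FL=1 FR=0 RL=19 RR=19

duty β = stance ticks per leg = 6
FL: stance ticks = 6; W→S at t=23 → φ=1
FR: stance ticks = 6; W→S at t=0 → φ=0
RL: stance ticks = 6; W→S at t=5 → φ=19
RR: stance ticks = 6; W→S at t=5 → φ=19


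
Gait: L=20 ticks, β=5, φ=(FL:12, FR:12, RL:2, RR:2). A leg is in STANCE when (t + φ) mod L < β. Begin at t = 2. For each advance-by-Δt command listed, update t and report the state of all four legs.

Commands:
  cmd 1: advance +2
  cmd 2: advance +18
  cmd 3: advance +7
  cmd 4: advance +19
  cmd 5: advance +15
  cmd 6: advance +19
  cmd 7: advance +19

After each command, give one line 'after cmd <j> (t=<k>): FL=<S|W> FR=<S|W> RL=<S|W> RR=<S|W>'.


after cmd 1 (t=4): FL=W FR=W RL=W RR=W
after cmd 2 (t=22): FL=W FR=W RL=S RR=S
after cmd 3 (t=29): FL=S FR=S RL=W RR=W
after cmd 4 (t=48): FL=S FR=S RL=W RR=W
after cmd 5 (t=63): FL=W FR=W RL=W RR=W
after cmd 6 (t=82): FL=W FR=W RL=S RR=S
after cmd 7 (t=101): FL=W FR=W RL=S RR=S

start t=2: FL=W FR=W RL=S RR=S
cmd 1: advance +2 → t=4, phase=(16,16,6,6) → FL=W FR=W RL=W RR=W
cmd 2: advance +18 → t=22, phase=(14,14,4,4) → FL=W FR=W RL=S RR=S
cmd 3: advance +7 → t=29, phase=(1,1,11,11) → FL=S FR=S RL=W RR=W
cmd 4: advance +19 → t=48, phase=(0,0,10,10) → FL=S FR=S RL=W RR=W
cmd 5: advance +15 → t=63, phase=(15,15,5,5) → FL=W FR=W RL=W RR=W
cmd 6: advance +19 → t=82, phase=(14,14,4,4) → FL=W FR=W RL=S RR=S
cmd 7: advance +19 → t=101, phase=(13,13,3,3) → FL=W FR=W RL=S RR=S


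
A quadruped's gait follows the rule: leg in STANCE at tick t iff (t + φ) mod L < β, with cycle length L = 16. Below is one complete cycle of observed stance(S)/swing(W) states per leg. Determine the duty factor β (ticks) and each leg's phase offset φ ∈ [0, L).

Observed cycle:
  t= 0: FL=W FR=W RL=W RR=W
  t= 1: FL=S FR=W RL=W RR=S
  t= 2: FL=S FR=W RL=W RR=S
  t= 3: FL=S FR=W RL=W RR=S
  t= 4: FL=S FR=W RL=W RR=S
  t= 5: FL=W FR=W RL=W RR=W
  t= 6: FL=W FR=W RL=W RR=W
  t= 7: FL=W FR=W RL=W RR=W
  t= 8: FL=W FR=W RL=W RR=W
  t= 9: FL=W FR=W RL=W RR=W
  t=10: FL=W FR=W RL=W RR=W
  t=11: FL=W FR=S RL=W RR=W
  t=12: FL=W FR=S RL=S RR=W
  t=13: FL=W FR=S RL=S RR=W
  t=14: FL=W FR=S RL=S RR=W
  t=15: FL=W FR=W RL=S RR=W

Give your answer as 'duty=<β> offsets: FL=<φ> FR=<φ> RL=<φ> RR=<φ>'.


duty=4 offsets: FL=15 FR=5 RL=4 RR=15

duty β = stance ticks per leg = 4
FL: stance ticks = 4; W→S at t=1 → φ=15
FR: stance ticks = 4; W→S at t=11 → φ=5
RL: stance ticks = 4; W→S at t=12 → φ=4
RR: stance ticks = 4; W→S at t=1 → φ=15


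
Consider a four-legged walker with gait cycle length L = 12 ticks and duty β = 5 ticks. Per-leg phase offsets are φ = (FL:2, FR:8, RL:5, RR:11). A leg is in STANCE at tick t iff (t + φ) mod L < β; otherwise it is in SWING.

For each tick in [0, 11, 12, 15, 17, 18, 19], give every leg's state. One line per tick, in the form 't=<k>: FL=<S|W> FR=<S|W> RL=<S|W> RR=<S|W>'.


t=0: phase=(2,8,5,11) vs β=5 → FL=S FR=W RL=W RR=W
t=11: phase=(1,7,4,10) vs β=5 → FL=S FR=W RL=S RR=W
t=12: phase=(2,8,5,11) vs β=5 → FL=S FR=W RL=W RR=W
t=15: phase=(5,11,8,2) vs β=5 → FL=W FR=W RL=W RR=S
t=17: phase=(7,1,10,4) vs β=5 → FL=W FR=S RL=W RR=S
t=18: phase=(8,2,11,5) vs β=5 → FL=W FR=S RL=W RR=W
t=19: phase=(9,3,0,6) vs β=5 → FL=W FR=S RL=S RR=W

t=0: FL=S FR=W RL=W RR=W
t=11: FL=S FR=W RL=S RR=W
t=12: FL=S FR=W RL=W RR=W
t=15: FL=W FR=W RL=W RR=S
t=17: FL=W FR=S RL=W RR=S
t=18: FL=W FR=S RL=W RR=W
t=19: FL=W FR=S RL=S RR=W


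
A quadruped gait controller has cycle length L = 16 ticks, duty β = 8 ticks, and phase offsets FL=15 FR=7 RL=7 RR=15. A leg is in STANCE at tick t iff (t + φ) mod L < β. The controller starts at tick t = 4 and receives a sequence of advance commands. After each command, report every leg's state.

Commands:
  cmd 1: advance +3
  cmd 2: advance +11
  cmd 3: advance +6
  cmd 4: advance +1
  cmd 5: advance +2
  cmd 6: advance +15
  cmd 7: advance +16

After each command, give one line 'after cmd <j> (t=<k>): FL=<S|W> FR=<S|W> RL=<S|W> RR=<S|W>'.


after cmd 1 (t=7): FL=S FR=W RL=W RR=S
after cmd 2 (t=18): FL=S FR=W RL=W RR=S
after cmd 3 (t=24): FL=S FR=W RL=W RR=S
after cmd 4 (t=25): FL=W FR=S RL=S RR=W
after cmd 5 (t=27): FL=W FR=S RL=S RR=W
after cmd 6 (t=42): FL=W FR=S RL=S RR=W
after cmd 7 (t=58): FL=W FR=S RL=S RR=W

start t=4: FL=S FR=W RL=W RR=S
cmd 1: advance +3 → t=7, phase=(6,14,14,6) → FL=S FR=W RL=W RR=S
cmd 2: advance +11 → t=18, phase=(1,9,9,1) → FL=S FR=W RL=W RR=S
cmd 3: advance +6 → t=24, phase=(7,15,15,7) → FL=S FR=W RL=W RR=S
cmd 4: advance +1 → t=25, phase=(8,0,0,8) → FL=W FR=S RL=S RR=W
cmd 5: advance +2 → t=27, phase=(10,2,2,10) → FL=W FR=S RL=S RR=W
cmd 6: advance +15 → t=42, phase=(9,1,1,9) → FL=W FR=S RL=S RR=W
cmd 7: advance +16 → t=58, phase=(9,1,1,9) → FL=W FR=S RL=S RR=W


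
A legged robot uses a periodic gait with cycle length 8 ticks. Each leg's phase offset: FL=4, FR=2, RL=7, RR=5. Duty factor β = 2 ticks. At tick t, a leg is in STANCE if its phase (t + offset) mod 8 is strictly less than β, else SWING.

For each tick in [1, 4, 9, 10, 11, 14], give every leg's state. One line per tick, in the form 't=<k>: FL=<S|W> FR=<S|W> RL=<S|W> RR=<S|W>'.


t=1: FL=W FR=W RL=S RR=W
t=4: FL=S FR=W RL=W RR=S
t=9: FL=W FR=W RL=S RR=W
t=10: FL=W FR=W RL=S RR=W
t=11: FL=W FR=W RL=W RR=S
t=14: FL=W FR=S RL=W RR=W

t=1: phase=(5,3,0,6) vs β=2 → FL=W FR=W RL=S RR=W
t=4: phase=(0,6,3,1) vs β=2 → FL=S FR=W RL=W RR=S
t=9: phase=(5,3,0,6) vs β=2 → FL=W FR=W RL=S RR=W
t=10: phase=(6,4,1,7) vs β=2 → FL=W FR=W RL=S RR=W
t=11: phase=(7,5,2,0) vs β=2 → FL=W FR=W RL=W RR=S
t=14: phase=(2,0,5,3) vs β=2 → FL=W FR=S RL=W RR=W


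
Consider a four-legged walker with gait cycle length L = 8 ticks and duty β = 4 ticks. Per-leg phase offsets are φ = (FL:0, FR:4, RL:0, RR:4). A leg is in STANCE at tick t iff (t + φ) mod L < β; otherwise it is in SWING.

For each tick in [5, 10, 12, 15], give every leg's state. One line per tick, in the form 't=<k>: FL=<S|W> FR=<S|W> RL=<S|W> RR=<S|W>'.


t=5: FL=W FR=S RL=W RR=S
t=10: FL=S FR=W RL=S RR=W
t=12: FL=W FR=S RL=W RR=S
t=15: FL=W FR=S RL=W RR=S

t=5: phase=(5,1,5,1) vs β=4 → FL=W FR=S RL=W RR=S
t=10: phase=(2,6,2,6) vs β=4 → FL=S FR=W RL=S RR=W
t=12: phase=(4,0,4,0) vs β=4 → FL=W FR=S RL=W RR=S
t=15: phase=(7,3,7,3) vs β=4 → FL=W FR=S RL=W RR=S


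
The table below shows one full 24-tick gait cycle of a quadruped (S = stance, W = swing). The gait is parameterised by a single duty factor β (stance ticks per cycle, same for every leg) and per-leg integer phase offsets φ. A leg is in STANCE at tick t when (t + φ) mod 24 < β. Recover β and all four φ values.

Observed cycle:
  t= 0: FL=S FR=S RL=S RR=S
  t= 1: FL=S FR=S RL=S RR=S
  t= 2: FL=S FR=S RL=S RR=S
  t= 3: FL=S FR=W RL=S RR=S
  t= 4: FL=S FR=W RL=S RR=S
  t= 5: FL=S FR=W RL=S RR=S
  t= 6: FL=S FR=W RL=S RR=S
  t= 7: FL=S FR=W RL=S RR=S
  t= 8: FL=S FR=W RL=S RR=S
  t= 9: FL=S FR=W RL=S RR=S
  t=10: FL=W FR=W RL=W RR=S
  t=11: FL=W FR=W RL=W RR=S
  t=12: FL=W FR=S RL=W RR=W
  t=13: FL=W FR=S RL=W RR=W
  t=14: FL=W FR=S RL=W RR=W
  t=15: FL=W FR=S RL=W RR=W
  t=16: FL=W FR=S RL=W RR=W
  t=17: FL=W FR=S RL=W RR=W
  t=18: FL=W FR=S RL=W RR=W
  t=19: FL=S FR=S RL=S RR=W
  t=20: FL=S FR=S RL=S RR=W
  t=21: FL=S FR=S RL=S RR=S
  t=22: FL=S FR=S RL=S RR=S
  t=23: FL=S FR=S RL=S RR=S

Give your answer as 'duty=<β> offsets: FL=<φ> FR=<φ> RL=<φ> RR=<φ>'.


duty β = stance ticks per leg = 15
FL: stance ticks = 15; W→S at t=19 → φ=5
FR: stance ticks = 15; W→S at t=12 → φ=12
RL: stance ticks = 15; W→S at t=19 → φ=5
RR: stance ticks = 15; W→S at t=21 → φ=3

duty=15 offsets: FL=5 FR=12 RL=5 RR=3


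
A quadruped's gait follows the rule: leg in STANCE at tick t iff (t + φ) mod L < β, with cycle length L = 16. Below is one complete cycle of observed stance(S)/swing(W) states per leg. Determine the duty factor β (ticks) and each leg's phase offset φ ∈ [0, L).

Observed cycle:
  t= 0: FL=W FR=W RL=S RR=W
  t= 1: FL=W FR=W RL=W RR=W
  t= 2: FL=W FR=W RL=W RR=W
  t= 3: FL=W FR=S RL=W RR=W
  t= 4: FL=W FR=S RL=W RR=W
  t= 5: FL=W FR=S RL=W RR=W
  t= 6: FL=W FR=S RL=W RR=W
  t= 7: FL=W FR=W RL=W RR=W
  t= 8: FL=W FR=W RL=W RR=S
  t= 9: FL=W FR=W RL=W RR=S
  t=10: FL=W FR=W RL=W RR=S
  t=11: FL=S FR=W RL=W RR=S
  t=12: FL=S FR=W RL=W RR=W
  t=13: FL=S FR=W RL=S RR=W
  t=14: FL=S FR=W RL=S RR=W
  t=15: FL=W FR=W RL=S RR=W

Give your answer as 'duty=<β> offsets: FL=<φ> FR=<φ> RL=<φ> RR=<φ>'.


duty=4 offsets: FL=5 FR=13 RL=3 RR=8

duty β = stance ticks per leg = 4
FL: stance ticks = 4; W→S at t=11 → φ=5
FR: stance ticks = 4; W→S at t=3 → φ=13
RL: stance ticks = 4; W→S at t=13 → φ=3
RR: stance ticks = 4; W→S at t=8 → φ=8


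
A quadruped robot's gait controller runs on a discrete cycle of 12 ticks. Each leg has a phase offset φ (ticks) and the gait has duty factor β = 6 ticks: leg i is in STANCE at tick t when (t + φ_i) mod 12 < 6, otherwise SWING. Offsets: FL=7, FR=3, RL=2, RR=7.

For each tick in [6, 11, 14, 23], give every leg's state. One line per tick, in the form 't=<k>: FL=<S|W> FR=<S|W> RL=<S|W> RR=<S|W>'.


t=6: phase=(1,9,8,1) vs β=6 → FL=S FR=W RL=W RR=S
t=11: phase=(6,2,1,6) vs β=6 → FL=W FR=S RL=S RR=W
t=14: phase=(9,5,4,9) vs β=6 → FL=W FR=S RL=S RR=W
t=23: phase=(6,2,1,6) vs β=6 → FL=W FR=S RL=S RR=W

t=6: FL=S FR=W RL=W RR=S
t=11: FL=W FR=S RL=S RR=W
t=14: FL=W FR=S RL=S RR=W
t=23: FL=W FR=S RL=S RR=W


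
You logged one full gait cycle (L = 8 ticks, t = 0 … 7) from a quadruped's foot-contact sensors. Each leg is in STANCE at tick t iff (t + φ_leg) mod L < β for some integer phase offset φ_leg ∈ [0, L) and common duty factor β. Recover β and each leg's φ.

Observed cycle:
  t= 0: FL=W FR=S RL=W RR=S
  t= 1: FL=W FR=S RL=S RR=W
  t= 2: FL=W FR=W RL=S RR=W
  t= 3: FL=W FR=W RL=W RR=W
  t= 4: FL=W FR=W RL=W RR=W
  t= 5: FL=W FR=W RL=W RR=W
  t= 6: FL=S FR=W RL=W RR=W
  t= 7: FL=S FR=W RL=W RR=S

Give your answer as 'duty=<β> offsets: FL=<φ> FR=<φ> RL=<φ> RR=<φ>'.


duty=2 offsets: FL=2 FR=0 RL=7 RR=1

duty β = stance ticks per leg = 2
FL: stance ticks = 2; W→S at t=6 → φ=2
FR: stance ticks = 2; W→S at t=0 → φ=0
RL: stance ticks = 2; W→S at t=1 → φ=7
RR: stance ticks = 2; W→S at t=7 → φ=1


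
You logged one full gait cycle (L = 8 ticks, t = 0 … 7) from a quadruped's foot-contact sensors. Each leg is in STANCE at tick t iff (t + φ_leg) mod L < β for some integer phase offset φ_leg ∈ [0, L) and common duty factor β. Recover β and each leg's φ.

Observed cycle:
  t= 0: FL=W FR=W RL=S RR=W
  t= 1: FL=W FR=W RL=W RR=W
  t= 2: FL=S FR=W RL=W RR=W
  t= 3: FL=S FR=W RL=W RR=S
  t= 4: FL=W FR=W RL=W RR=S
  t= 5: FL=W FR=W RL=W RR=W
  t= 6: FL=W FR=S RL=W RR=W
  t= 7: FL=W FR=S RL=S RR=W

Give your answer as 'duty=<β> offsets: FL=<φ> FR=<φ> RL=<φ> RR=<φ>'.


duty β = stance ticks per leg = 2
FL: stance ticks = 2; W→S at t=2 → φ=6
FR: stance ticks = 2; W→S at t=6 → φ=2
RL: stance ticks = 2; W→S at t=7 → φ=1
RR: stance ticks = 2; W→S at t=3 → φ=5

duty=2 offsets: FL=6 FR=2 RL=1 RR=5
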